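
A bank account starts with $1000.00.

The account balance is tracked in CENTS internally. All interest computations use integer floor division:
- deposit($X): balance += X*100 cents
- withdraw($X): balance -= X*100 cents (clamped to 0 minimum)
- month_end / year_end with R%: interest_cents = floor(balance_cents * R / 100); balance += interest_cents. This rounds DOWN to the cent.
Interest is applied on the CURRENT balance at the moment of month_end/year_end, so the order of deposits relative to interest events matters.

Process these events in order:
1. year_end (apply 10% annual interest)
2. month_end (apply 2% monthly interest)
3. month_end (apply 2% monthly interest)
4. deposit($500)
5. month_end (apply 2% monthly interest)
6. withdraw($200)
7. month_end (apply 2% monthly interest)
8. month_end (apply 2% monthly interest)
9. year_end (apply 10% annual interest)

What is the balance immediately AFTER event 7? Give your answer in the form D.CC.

After 1 (year_end (apply 10% annual interest)): balance=$1100.00 total_interest=$100.00
After 2 (month_end (apply 2% monthly interest)): balance=$1122.00 total_interest=$122.00
After 3 (month_end (apply 2% monthly interest)): balance=$1144.44 total_interest=$144.44
After 4 (deposit($500)): balance=$1644.44 total_interest=$144.44
After 5 (month_end (apply 2% monthly interest)): balance=$1677.32 total_interest=$177.32
After 6 (withdraw($200)): balance=$1477.32 total_interest=$177.32
After 7 (month_end (apply 2% monthly interest)): balance=$1506.86 total_interest=$206.86

Answer: 1506.86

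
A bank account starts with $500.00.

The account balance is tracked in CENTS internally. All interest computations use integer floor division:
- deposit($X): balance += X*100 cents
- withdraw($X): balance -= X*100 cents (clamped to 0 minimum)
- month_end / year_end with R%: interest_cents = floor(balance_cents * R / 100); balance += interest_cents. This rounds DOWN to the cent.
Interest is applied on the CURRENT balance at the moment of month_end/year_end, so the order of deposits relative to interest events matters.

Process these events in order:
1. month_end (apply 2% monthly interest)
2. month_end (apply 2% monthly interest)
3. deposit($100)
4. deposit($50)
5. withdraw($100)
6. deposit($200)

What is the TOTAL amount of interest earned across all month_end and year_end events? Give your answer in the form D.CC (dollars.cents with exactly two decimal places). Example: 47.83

Answer: 20.20

Derivation:
After 1 (month_end (apply 2% monthly interest)): balance=$510.00 total_interest=$10.00
After 2 (month_end (apply 2% monthly interest)): balance=$520.20 total_interest=$20.20
After 3 (deposit($100)): balance=$620.20 total_interest=$20.20
After 4 (deposit($50)): balance=$670.20 total_interest=$20.20
After 5 (withdraw($100)): balance=$570.20 total_interest=$20.20
After 6 (deposit($200)): balance=$770.20 total_interest=$20.20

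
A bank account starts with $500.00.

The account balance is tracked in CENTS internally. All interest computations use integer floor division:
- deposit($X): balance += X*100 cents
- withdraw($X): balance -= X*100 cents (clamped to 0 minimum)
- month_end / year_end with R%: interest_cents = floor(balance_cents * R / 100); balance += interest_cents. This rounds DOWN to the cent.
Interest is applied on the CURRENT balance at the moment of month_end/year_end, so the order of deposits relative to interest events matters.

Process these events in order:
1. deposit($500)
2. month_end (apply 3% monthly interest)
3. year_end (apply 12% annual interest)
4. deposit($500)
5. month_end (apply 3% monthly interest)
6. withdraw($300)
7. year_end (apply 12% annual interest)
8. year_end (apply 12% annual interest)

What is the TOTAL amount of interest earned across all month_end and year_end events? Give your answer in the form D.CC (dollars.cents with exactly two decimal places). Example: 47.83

Answer: 560.16

Derivation:
After 1 (deposit($500)): balance=$1000.00 total_interest=$0.00
After 2 (month_end (apply 3% monthly interest)): balance=$1030.00 total_interest=$30.00
After 3 (year_end (apply 12% annual interest)): balance=$1153.60 total_interest=$153.60
After 4 (deposit($500)): balance=$1653.60 total_interest=$153.60
After 5 (month_end (apply 3% monthly interest)): balance=$1703.20 total_interest=$203.20
After 6 (withdraw($300)): balance=$1403.20 total_interest=$203.20
After 7 (year_end (apply 12% annual interest)): balance=$1571.58 total_interest=$371.58
After 8 (year_end (apply 12% annual interest)): balance=$1760.16 total_interest=$560.16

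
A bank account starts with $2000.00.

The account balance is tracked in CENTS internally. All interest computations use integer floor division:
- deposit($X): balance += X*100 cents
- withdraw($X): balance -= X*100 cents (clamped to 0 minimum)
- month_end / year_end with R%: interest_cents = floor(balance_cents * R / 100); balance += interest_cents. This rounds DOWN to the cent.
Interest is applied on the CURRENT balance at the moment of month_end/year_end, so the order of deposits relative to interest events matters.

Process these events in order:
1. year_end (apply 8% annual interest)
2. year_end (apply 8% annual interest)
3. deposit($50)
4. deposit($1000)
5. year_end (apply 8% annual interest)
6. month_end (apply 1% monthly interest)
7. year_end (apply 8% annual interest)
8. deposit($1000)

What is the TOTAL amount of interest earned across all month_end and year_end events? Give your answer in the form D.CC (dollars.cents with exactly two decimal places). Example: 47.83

Answer: 935.14

Derivation:
After 1 (year_end (apply 8% annual interest)): balance=$2160.00 total_interest=$160.00
After 2 (year_end (apply 8% annual interest)): balance=$2332.80 total_interest=$332.80
After 3 (deposit($50)): balance=$2382.80 total_interest=$332.80
After 4 (deposit($1000)): balance=$3382.80 total_interest=$332.80
After 5 (year_end (apply 8% annual interest)): balance=$3653.42 total_interest=$603.42
After 6 (month_end (apply 1% monthly interest)): balance=$3689.95 total_interest=$639.95
After 7 (year_end (apply 8% annual interest)): balance=$3985.14 total_interest=$935.14
After 8 (deposit($1000)): balance=$4985.14 total_interest=$935.14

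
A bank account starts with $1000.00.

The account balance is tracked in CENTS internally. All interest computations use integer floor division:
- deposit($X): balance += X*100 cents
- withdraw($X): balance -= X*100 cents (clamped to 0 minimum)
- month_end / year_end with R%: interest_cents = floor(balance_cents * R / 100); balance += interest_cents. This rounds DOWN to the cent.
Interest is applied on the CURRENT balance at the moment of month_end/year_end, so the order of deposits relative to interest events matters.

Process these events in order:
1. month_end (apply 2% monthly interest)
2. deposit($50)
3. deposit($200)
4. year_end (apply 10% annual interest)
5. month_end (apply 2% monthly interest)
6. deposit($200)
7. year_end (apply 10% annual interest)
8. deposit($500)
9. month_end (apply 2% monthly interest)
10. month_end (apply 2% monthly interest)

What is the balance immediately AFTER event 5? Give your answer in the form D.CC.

Answer: 1424.94

Derivation:
After 1 (month_end (apply 2% monthly interest)): balance=$1020.00 total_interest=$20.00
After 2 (deposit($50)): balance=$1070.00 total_interest=$20.00
After 3 (deposit($200)): balance=$1270.00 total_interest=$20.00
After 4 (year_end (apply 10% annual interest)): balance=$1397.00 total_interest=$147.00
After 5 (month_end (apply 2% monthly interest)): balance=$1424.94 total_interest=$174.94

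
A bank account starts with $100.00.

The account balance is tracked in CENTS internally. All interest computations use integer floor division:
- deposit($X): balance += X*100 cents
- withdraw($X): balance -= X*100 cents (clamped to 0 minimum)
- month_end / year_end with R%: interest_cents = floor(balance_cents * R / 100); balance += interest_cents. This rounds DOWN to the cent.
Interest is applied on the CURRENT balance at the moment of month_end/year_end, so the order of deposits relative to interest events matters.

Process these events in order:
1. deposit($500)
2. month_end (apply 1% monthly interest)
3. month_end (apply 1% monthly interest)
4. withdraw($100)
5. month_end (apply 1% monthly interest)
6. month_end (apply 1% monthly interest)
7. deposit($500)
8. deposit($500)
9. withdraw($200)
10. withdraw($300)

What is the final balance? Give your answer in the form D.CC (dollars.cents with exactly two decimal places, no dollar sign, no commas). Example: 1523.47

After 1 (deposit($500)): balance=$600.00 total_interest=$0.00
After 2 (month_end (apply 1% monthly interest)): balance=$606.00 total_interest=$6.00
After 3 (month_end (apply 1% monthly interest)): balance=$612.06 total_interest=$12.06
After 4 (withdraw($100)): balance=$512.06 total_interest=$12.06
After 5 (month_end (apply 1% monthly interest)): balance=$517.18 total_interest=$17.18
After 6 (month_end (apply 1% monthly interest)): balance=$522.35 total_interest=$22.35
After 7 (deposit($500)): balance=$1022.35 total_interest=$22.35
After 8 (deposit($500)): balance=$1522.35 total_interest=$22.35
After 9 (withdraw($200)): balance=$1322.35 total_interest=$22.35
After 10 (withdraw($300)): balance=$1022.35 total_interest=$22.35

Answer: 1022.35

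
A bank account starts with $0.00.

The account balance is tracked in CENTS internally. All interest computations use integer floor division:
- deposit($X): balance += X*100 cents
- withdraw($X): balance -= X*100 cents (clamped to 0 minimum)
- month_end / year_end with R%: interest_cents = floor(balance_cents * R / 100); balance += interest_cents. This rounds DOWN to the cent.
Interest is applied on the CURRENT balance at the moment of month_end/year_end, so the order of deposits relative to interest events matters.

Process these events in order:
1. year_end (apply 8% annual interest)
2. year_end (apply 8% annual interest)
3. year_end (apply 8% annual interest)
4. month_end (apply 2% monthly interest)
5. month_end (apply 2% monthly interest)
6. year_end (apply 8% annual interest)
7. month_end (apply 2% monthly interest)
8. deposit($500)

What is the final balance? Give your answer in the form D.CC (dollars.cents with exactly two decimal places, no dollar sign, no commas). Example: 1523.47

After 1 (year_end (apply 8% annual interest)): balance=$0.00 total_interest=$0.00
After 2 (year_end (apply 8% annual interest)): balance=$0.00 total_interest=$0.00
After 3 (year_end (apply 8% annual interest)): balance=$0.00 total_interest=$0.00
After 4 (month_end (apply 2% monthly interest)): balance=$0.00 total_interest=$0.00
After 5 (month_end (apply 2% monthly interest)): balance=$0.00 total_interest=$0.00
After 6 (year_end (apply 8% annual interest)): balance=$0.00 total_interest=$0.00
After 7 (month_end (apply 2% monthly interest)): balance=$0.00 total_interest=$0.00
After 8 (deposit($500)): balance=$500.00 total_interest=$0.00

Answer: 500.00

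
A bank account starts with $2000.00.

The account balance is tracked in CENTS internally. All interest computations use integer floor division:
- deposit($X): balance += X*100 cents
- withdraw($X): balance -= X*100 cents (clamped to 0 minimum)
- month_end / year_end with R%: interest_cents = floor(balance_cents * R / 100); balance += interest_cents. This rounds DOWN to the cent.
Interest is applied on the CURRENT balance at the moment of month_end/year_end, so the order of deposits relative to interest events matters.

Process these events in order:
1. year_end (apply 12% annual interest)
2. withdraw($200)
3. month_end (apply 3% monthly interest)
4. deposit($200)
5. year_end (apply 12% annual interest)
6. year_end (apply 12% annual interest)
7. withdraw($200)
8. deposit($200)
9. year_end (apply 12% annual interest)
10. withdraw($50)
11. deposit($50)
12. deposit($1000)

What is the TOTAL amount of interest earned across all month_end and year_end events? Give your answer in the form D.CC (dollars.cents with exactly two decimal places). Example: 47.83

Answer: 1233.01

Derivation:
After 1 (year_end (apply 12% annual interest)): balance=$2240.00 total_interest=$240.00
After 2 (withdraw($200)): balance=$2040.00 total_interest=$240.00
After 3 (month_end (apply 3% monthly interest)): balance=$2101.20 total_interest=$301.20
After 4 (deposit($200)): balance=$2301.20 total_interest=$301.20
After 5 (year_end (apply 12% annual interest)): balance=$2577.34 total_interest=$577.34
After 6 (year_end (apply 12% annual interest)): balance=$2886.62 total_interest=$886.62
After 7 (withdraw($200)): balance=$2686.62 total_interest=$886.62
After 8 (deposit($200)): balance=$2886.62 total_interest=$886.62
After 9 (year_end (apply 12% annual interest)): balance=$3233.01 total_interest=$1233.01
After 10 (withdraw($50)): balance=$3183.01 total_interest=$1233.01
After 11 (deposit($50)): balance=$3233.01 total_interest=$1233.01
After 12 (deposit($1000)): balance=$4233.01 total_interest=$1233.01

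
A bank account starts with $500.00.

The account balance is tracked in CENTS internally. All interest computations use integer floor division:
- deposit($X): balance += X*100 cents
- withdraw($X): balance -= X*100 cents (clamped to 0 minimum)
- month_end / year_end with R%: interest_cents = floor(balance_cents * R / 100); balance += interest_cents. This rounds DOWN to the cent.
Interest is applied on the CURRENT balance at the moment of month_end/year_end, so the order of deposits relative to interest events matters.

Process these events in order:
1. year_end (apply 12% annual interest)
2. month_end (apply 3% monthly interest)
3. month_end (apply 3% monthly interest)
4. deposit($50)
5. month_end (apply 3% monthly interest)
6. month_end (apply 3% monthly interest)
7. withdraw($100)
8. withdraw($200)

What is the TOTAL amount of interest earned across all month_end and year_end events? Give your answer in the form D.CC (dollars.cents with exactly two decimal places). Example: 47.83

After 1 (year_end (apply 12% annual interest)): balance=$560.00 total_interest=$60.00
After 2 (month_end (apply 3% monthly interest)): balance=$576.80 total_interest=$76.80
After 3 (month_end (apply 3% monthly interest)): balance=$594.10 total_interest=$94.10
After 4 (deposit($50)): balance=$644.10 total_interest=$94.10
After 5 (month_end (apply 3% monthly interest)): balance=$663.42 total_interest=$113.42
After 6 (month_end (apply 3% monthly interest)): balance=$683.32 total_interest=$133.32
After 7 (withdraw($100)): balance=$583.32 total_interest=$133.32
After 8 (withdraw($200)): balance=$383.32 total_interest=$133.32

Answer: 133.32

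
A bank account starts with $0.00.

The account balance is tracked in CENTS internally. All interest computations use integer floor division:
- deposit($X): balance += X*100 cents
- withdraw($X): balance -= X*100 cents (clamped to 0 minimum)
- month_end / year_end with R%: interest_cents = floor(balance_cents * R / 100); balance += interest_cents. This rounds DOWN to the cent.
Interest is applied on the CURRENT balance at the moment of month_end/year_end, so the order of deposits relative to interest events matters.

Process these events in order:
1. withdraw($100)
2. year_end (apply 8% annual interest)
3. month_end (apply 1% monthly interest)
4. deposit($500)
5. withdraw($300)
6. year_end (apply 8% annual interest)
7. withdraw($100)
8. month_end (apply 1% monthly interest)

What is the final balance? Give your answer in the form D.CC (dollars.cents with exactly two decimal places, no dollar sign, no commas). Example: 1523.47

Answer: 117.16

Derivation:
After 1 (withdraw($100)): balance=$0.00 total_interest=$0.00
After 2 (year_end (apply 8% annual interest)): balance=$0.00 total_interest=$0.00
After 3 (month_end (apply 1% monthly interest)): balance=$0.00 total_interest=$0.00
After 4 (deposit($500)): balance=$500.00 total_interest=$0.00
After 5 (withdraw($300)): balance=$200.00 total_interest=$0.00
After 6 (year_end (apply 8% annual interest)): balance=$216.00 total_interest=$16.00
After 7 (withdraw($100)): balance=$116.00 total_interest=$16.00
After 8 (month_end (apply 1% monthly interest)): balance=$117.16 total_interest=$17.16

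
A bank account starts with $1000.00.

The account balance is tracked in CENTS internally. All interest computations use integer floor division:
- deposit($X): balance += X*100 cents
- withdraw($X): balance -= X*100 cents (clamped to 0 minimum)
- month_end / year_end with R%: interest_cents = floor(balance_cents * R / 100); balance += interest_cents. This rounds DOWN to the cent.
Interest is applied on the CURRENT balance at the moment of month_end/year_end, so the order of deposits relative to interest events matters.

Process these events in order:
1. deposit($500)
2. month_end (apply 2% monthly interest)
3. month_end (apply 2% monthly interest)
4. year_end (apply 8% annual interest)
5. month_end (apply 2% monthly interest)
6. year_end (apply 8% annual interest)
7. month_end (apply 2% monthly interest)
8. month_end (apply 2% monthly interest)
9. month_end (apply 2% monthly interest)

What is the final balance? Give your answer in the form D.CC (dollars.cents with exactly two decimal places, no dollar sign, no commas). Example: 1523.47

Answer: 1970.30

Derivation:
After 1 (deposit($500)): balance=$1500.00 total_interest=$0.00
After 2 (month_end (apply 2% monthly interest)): balance=$1530.00 total_interest=$30.00
After 3 (month_end (apply 2% monthly interest)): balance=$1560.60 total_interest=$60.60
After 4 (year_end (apply 8% annual interest)): balance=$1685.44 total_interest=$185.44
After 5 (month_end (apply 2% monthly interest)): balance=$1719.14 total_interest=$219.14
After 6 (year_end (apply 8% annual interest)): balance=$1856.67 total_interest=$356.67
After 7 (month_end (apply 2% monthly interest)): balance=$1893.80 total_interest=$393.80
After 8 (month_end (apply 2% monthly interest)): balance=$1931.67 total_interest=$431.67
After 9 (month_end (apply 2% monthly interest)): balance=$1970.30 total_interest=$470.30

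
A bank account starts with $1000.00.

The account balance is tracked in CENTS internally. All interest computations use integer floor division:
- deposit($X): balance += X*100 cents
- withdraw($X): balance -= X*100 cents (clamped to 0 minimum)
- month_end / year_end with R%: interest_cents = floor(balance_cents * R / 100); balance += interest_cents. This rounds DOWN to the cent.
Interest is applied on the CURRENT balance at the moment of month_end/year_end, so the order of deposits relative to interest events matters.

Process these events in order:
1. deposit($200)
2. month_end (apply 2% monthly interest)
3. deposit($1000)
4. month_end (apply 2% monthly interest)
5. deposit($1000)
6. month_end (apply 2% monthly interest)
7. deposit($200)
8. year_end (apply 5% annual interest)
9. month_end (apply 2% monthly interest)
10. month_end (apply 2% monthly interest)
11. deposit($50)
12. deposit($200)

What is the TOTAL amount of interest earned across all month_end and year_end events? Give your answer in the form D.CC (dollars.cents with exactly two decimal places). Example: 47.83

Answer: 460.43

Derivation:
After 1 (deposit($200)): balance=$1200.00 total_interest=$0.00
After 2 (month_end (apply 2% monthly interest)): balance=$1224.00 total_interest=$24.00
After 3 (deposit($1000)): balance=$2224.00 total_interest=$24.00
After 4 (month_end (apply 2% monthly interest)): balance=$2268.48 total_interest=$68.48
After 5 (deposit($1000)): balance=$3268.48 total_interest=$68.48
After 6 (month_end (apply 2% monthly interest)): balance=$3333.84 total_interest=$133.84
After 7 (deposit($200)): balance=$3533.84 total_interest=$133.84
After 8 (year_end (apply 5% annual interest)): balance=$3710.53 total_interest=$310.53
After 9 (month_end (apply 2% monthly interest)): balance=$3784.74 total_interest=$384.74
After 10 (month_end (apply 2% monthly interest)): balance=$3860.43 total_interest=$460.43
After 11 (deposit($50)): balance=$3910.43 total_interest=$460.43
After 12 (deposit($200)): balance=$4110.43 total_interest=$460.43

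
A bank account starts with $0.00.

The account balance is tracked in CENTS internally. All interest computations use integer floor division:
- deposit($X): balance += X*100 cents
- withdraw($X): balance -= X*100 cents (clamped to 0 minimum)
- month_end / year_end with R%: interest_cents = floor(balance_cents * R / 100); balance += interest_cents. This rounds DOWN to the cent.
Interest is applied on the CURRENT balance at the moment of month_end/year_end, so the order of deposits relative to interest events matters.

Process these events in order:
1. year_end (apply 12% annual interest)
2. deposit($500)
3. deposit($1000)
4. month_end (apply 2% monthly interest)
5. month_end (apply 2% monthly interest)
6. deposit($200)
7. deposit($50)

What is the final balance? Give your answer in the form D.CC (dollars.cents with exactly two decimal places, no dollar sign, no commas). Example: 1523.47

Answer: 1810.60

Derivation:
After 1 (year_end (apply 12% annual interest)): balance=$0.00 total_interest=$0.00
After 2 (deposit($500)): balance=$500.00 total_interest=$0.00
After 3 (deposit($1000)): balance=$1500.00 total_interest=$0.00
After 4 (month_end (apply 2% monthly interest)): balance=$1530.00 total_interest=$30.00
After 5 (month_end (apply 2% monthly interest)): balance=$1560.60 total_interest=$60.60
After 6 (deposit($200)): balance=$1760.60 total_interest=$60.60
After 7 (deposit($50)): balance=$1810.60 total_interest=$60.60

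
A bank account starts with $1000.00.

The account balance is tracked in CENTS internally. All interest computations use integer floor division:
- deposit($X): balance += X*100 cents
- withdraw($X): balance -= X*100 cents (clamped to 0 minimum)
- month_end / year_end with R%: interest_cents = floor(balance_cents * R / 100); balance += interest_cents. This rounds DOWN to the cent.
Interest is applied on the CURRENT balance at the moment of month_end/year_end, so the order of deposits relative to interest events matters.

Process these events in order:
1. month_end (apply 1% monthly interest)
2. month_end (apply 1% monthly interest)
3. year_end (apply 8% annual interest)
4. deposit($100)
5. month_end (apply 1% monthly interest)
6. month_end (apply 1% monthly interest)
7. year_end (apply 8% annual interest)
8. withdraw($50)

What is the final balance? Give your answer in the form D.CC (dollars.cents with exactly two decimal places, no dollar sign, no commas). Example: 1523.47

After 1 (month_end (apply 1% monthly interest)): balance=$1010.00 total_interest=$10.00
After 2 (month_end (apply 1% monthly interest)): balance=$1020.10 total_interest=$20.10
After 3 (year_end (apply 8% annual interest)): balance=$1101.70 total_interest=$101.70
After 4 (deposit($100)): balance=$1201.70 total_interest=$101.70
After 5 (month_end (apply 1% monthly interest)): balance=$1213.71 total_interest=$113.71
After 6 (month_end (apply 1% monthly interest)): balance=$1225.84 total_interest=$125.84
After 7 (year_end (apply 8% annual interest)): balance=$1323.90 total_interest=$223.90
After 8 (withdraw($50)): balance=$1273.90 total_interest=$223.90

Answer: 1273.90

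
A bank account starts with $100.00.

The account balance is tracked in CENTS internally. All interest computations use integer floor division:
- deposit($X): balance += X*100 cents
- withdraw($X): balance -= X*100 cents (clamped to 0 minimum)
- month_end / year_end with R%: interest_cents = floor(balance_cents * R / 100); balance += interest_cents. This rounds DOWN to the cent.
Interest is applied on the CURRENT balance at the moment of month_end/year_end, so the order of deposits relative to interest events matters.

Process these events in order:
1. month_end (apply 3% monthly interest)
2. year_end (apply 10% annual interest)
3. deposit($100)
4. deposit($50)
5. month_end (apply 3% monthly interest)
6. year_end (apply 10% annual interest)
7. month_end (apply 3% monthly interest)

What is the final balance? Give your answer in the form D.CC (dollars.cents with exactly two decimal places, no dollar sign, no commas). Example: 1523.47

After 1 (month_end (apply 3% monthly interest)): balance=$103.00 total_interest=$3.00
After 2 (year_end (apply 10% annual interest)): balance=$113.30 total_interest=$13.30
After 3 (deposit($100)): balance=$213.30 total_interest=$13.30
After 4 (deposit($50)): balance=$263.30 total_interest=$13.30
After 5 (month_end (apply 3% monthly interest)): balance=$271.19 total_interest=$21.19
After 6 (year_end (apply 10% annual interest)): balance=$298.30 total_interest=$48.30
After 7 (month_end (apply 3% monthly interest)): balance=$307.24 total_interest=$57.24

Answer: 307.24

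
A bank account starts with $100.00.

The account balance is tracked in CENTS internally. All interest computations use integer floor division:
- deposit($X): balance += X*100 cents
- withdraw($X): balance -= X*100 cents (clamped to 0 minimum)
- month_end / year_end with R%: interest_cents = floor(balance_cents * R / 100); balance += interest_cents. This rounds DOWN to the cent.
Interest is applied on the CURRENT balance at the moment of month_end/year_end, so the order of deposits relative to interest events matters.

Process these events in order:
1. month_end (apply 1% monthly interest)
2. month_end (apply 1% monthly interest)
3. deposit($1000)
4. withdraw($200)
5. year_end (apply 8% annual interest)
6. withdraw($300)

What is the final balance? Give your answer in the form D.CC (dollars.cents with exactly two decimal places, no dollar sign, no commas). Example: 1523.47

Answer: 674.17

Derivation:
After 1 (month_end (apply 1% monthly interest)): balance=$101.00 total_interest=$1.00
After 2 (month_end (apply 1% monthly interest)): balance=$102.01 total_interest=$2.01
After 3 (deposit($1000)): balance=$1102.01 total_interest=$2.01
After 4 (withdraw($200)): balance=$902.01 total_interest=$2.01
After 5 (year_end (apply 8% annual interest)): balance=$974.17 total_interest=$74.17
After 6 (withdraw($300)): balance=$674.17 total_interest=$74.17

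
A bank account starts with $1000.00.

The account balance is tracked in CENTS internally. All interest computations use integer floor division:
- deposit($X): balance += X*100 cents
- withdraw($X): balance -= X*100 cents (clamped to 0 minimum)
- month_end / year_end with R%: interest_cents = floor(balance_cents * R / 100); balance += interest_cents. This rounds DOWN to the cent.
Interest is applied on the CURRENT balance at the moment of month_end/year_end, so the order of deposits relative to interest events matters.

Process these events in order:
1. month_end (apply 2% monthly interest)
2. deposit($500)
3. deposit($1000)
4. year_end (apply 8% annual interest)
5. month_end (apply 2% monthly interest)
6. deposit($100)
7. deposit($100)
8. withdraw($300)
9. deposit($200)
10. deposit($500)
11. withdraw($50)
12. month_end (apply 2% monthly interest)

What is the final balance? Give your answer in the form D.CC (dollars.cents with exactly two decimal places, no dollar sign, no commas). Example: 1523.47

After 1 (month_end (apply 2% monthly interest)): balance=$1020.00 total_interest=$20.00
After 2 (deposit($500)): balance=$1520.00 total_interest=$20.00
After 3 (deposit($1000)): balance=$2520.00 total_interest=$20.00
After 4 (year_end (apply 8% annual interest)): balance=$2721.60 total_interest=$221.60
After 5 (month_end (apply 2% monthly interest)): balance=$2776.03 total_interest=$276.03
After 6 (deposit($100)): balance=$2876.03 total_interest=$276.03
After 7 (deposit($100)): balance=$2976.03 total_interest=$276.03
After 8 (withdraw($300)): balance=$2676.03 total_interest=$276.03
After 9 (deposit($200)): balance=$2876.03 total_interest=$276.03
After 10 (deposit($500)): balance=$3376.03 total_interest=$276.03
After 11 (withdraw($50)): balance=$3326.03 total_interest=$276.03
After 12 (month_end (apply 2% monthly interest)): balance=$3392.55 total_interest=$342.55

Answer: 3392.55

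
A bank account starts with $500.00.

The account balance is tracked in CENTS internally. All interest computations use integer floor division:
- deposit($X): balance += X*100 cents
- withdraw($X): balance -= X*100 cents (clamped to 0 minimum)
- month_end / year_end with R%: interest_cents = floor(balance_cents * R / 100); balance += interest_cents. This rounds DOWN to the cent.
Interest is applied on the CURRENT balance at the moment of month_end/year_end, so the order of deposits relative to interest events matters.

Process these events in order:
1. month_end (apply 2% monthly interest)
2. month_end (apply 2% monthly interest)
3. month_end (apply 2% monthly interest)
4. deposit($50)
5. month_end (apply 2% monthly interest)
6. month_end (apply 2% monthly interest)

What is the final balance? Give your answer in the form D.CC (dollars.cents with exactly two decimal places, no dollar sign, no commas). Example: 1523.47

After 1 (month_end (apply 2% monthly interest)): balance=$510.00 total_interest=$10.00
After 2 (month_end (apply 2% monthly interest)): balance=$520.20 total_interest=$20.20
After 3 (month_end (apply 2% monthly interest)): balance=$530.60 total_interest=$30.60
After 4 (deposit($50)): balance=$580.60 total_interest=$30.60
After 5 (month_end (apply 2% monthly interest)): balance=$592.21 total_interest=$42.21
After 6 (month_end (apply 2% monthly interest)): balance=$604.05 total_interest=$54.05

Answer: 604.05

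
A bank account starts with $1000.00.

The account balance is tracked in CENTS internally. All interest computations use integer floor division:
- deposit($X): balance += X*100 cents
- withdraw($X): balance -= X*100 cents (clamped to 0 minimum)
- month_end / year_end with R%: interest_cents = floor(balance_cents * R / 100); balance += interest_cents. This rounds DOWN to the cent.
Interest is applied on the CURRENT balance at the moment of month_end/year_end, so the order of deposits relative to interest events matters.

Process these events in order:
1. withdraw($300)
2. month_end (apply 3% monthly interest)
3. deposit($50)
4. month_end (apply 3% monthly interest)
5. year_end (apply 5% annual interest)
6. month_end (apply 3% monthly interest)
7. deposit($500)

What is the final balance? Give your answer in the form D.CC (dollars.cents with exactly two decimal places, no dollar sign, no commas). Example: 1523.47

Answer: 1358.84

Derivation:
After 1 (withdraw($300)): balance=$700.00 total_interest=$0.00
After 2 (month_end (apply 3% monthly interest)): balance=$721.00 total_interest=$21.00
After 3 (deposit($50)): balance=$771.00 total_interest=$21.00
After 4 (month_end (apply 3% monthly interest)): balance=$794.13 total_interest=$44.13
After 5 (year_end (apply 5% annual interest)): balance=$833.83 total_interest=$83.83
After 6 (month_end (apply 3% monthly interest)): balance=$858.84 total_interest=$108.84
After 7 (deposit($500)): balance=$1358.84 total_interest=$108.84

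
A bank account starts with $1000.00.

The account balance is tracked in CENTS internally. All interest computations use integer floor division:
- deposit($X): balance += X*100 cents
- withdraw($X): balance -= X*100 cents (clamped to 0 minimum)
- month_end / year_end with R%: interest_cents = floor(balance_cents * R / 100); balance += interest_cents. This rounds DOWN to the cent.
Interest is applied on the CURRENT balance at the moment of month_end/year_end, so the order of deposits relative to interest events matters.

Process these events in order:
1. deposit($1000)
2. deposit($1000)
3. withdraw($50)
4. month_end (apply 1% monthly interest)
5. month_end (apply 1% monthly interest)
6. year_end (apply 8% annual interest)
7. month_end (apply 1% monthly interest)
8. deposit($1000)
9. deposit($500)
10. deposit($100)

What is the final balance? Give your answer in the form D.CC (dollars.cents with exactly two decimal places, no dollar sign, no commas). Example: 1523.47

After 1 (deposit($1000)): balance=$2000.00 total_interest=$0.00
After 2 (deposit($1000)): balance=$3000.00 total_interest=$0.00
After 3 (withdraw($50)): balance=$2950.00 total_interest=$0.00
After 4 (month_end (apply 1% monthly interest)): balance=$2979.50 total_interest=$29.50
After 5 (month_end (apply 1% monthly interest)): balance=$3009.29 total_interest=$59.29
After 6 (year_end (apply 8% annual interest)): balance=$3250.03 total_interest=$300.03
After 7 (month_end (apply 1% monthly interest)): balance=$3282.53 total_interest=$332.53
After 8 (deposit($1000)): balance=$4282.53 total_interest=$332.53
After 9 (deposit($500)): balance=$4782.53 total_interest=$332.53
After 10 (deposit($100)): balance=$4882.53 total_interest=$332.53

Answer: 4882.53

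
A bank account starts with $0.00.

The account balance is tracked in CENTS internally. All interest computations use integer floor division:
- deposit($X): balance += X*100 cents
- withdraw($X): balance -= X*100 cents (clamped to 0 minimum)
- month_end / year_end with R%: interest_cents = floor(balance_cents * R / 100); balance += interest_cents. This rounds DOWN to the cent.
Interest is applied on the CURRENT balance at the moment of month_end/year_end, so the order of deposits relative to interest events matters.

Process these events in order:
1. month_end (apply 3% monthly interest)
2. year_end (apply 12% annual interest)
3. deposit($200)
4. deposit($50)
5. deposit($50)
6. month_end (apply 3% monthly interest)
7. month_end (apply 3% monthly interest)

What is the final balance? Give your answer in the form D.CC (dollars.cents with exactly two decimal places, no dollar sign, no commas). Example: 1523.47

After 1 (month_end (apply 3% monthly interest)): balance=$0.00 total_interest=$0.00
After 2 (year_end (apply 12% annual interest)): balance=$0.00 total_interest=$0.00
After 3 (deposit($200)): balance=$200.00 total_interest=$0.00
After 4 (deposit($50)): balance=$250.00 total_interest=$0.00
After 5 (deposit($50)): balance=$300.00 total_interest=$0.00
After 6 (month_end (apply 3% monthly interest)): balance=$309.00 total_interest=$9.00
After 7 (month_end (apply 3% monthly interest)): balance=$318.27 total_interest=$18.27

Answer: 318.27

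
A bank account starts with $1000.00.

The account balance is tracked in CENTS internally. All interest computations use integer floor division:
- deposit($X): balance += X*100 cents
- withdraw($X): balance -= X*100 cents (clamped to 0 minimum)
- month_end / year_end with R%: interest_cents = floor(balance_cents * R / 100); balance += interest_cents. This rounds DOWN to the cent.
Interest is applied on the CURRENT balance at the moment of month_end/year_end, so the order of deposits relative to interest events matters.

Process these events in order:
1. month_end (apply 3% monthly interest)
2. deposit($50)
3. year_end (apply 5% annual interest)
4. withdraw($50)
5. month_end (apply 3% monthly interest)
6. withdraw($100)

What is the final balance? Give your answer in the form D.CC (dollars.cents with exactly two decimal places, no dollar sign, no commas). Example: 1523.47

Answer: 1016.52

Derivation:
After 1 (month_end (apply 3% monthly interest)): balance=$1030.00 total_interest=$30.00
After 2 (deposit($50)): balance=$1080.00 total_interest=$30.00
After 3 (year_end (apply 5% annual interest)): balance=$1134.00 total_interest=$84.00
After 4 (withdraw($50)): balance=$1084.00 total_interest=$84.00
After 5 (month_end (apply 3% monthly interest)): balance=$1116.52 total_interest=$116.52
After 6 (withdraw($100)): balance=$1016.52 total_interest=$116.52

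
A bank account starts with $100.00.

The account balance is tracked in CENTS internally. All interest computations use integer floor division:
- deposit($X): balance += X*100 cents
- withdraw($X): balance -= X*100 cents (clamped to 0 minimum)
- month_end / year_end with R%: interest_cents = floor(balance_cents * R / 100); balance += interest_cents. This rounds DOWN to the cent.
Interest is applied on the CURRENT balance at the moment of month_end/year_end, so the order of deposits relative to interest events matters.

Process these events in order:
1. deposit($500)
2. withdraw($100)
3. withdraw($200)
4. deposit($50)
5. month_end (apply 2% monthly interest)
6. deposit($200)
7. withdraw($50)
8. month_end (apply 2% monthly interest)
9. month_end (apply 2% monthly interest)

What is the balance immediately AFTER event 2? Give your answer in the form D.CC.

After 1 (deposit($500)): balance=$600.00 total_interest=$0.00
After 2 (withdraw($100)): balance=$500.00 total_interest=$0.00

Answer: 500.00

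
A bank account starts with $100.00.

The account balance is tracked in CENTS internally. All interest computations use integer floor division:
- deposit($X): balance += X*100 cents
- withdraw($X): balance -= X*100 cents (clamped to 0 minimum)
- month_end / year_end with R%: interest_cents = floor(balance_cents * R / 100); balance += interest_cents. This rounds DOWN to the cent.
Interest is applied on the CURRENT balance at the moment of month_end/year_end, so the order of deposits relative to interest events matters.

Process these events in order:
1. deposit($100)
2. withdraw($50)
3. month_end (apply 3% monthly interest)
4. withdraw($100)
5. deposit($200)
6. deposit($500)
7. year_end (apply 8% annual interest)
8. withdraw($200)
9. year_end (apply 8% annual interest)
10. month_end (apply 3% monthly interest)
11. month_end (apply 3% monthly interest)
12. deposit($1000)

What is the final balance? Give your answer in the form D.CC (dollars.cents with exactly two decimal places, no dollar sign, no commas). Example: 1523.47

Answer: 1704.47

Derivation:
After 1 (deposit($100)): balance=$200.00 total_interest=$0.00
After 2 (withdraw($50)): balance=$150.00 total_interest=$0.00
After 3 (month_end (apply 3% monthly interest)): balance=$154.50 total_interest=$4.50
After 4 (withdraw($100)): balance=$54.50 total_interest=$4.50
After 5 (deposit($200)): balance=$254.50 total_interest=$4.50
After 6 (deposit($500)): balance=$754.50 total_interest=$4.50
After 7 (year_end (apply 8% annual interest)): balance=$814.86 total_interest=$64.86
After 8 (withdraw($200)): balance=$614.86 total_interest=$64.86
After 9 (year_end (apply 8% annual interest)): balance=$664.04 total_interest=$114.04
After 10 (month_end (apply 3% monthly interest)): balance=$683.96 total_interest=$133.96
After 11 (month_end (apply 3% monthly interest)): balance=$704.47 total_interest=$154.47
After 12 (deposit($1000)): balance=$1704.47 total_interest=$154.47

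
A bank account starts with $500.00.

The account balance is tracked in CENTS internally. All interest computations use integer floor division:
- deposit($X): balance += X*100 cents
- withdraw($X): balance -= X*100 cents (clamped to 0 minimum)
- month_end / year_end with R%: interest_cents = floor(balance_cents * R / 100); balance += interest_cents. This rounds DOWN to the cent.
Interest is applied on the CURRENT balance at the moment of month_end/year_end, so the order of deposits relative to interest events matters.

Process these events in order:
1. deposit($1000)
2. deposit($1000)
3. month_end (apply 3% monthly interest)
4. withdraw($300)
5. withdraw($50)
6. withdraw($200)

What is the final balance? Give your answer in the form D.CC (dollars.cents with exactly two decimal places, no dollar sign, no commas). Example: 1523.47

After 1 (deposit($1000)): balance=$1500.00 total_interest=$0.00
After 2 (deposit($1000)): balance=$2500.00 total_interest=$0.00
After 3 (month_end (apply 3% monthly interest)): balance=$2575.00 total_interest=$75.00
After 4 (withdraw($300)): balance=$2275.00 total_interest=$75.00
After 5 (withdraw($50)): balance=$2225.00 total_interest=$75.00
After 6 (withdraw($200)): balance=$2025.00 total_interest=$75.00

Answer: 2025.00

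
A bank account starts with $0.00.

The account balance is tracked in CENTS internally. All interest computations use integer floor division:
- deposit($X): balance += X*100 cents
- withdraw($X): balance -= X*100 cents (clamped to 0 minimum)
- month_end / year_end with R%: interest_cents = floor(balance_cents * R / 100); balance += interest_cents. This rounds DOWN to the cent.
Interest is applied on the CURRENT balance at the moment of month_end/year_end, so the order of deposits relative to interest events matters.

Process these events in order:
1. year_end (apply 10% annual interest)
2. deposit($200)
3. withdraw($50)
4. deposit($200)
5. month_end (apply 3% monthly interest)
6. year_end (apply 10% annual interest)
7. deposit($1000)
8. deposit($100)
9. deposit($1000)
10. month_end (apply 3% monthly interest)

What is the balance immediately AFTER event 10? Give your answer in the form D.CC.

Answer: 2571.44

Derivation:
After 1 (year_end (apply 10% annual interest)): balance=$0.00 total_interest=$0.00
After 2 (deposit($200)): balance=$200.00 total_interest=$0.00
After 3 (withdraw($50)): balance=$150.00 total_interest=$0.00
After 4 (deposit($200)): balance=$350.00 total_interest=$0.00
After 5 (month_end (apply 3% monthly interest)): balance=$360.50 total_interest=$10.50
After 6 (year_end (apply 10% annual interest)): balance=$396.55 total_interest=$46.55
After 7 (deposit($1000)): balance=$1396.55 total_interest=$46.55
After 8 (deposit($100)): balance=$1496.55 total_interest=$46.55
After 9 (deposit($1000)): balance=$2496.55 total_interest=$46.55
After 10 (month_end (apply 3% monthly interest)): balance=$2571.44 total_interest=$121.44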